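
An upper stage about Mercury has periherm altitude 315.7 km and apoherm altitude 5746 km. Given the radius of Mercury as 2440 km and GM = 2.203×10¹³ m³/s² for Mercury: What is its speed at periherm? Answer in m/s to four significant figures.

v ≈ 3459 m/s

r_p = 2440 + 315.7 = 2755.7 km = 2.7557×10⁶ m.
r_a = 2440 + 5746 = 8186.0 km = 8.1860×10⁶ m.
Semi-major axis a = (r_p + r_a)/2 = 5470.9 km = 5.471×10⁶ m.
Vis-viva: v² = μ(2/r − 1/a) = 2.203×10¹³ × (7.258×10⁻⁷ − 1.828×10⁻⁷) = 1.196×10⁷ m²/s².
v = 3459 m/s.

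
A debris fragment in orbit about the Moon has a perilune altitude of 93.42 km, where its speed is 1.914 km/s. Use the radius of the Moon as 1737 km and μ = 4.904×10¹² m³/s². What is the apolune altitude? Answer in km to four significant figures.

r_p = 1737 + 93.42 = 1830.4 km = 1.830×10⁶ m.
Specific energy ε = v²/2 − μ/r = -8.475×10⁵ J/kg, so a = −μ/(2ε) = 2.893×10⁶ m.
The apsides satisfy r_p + r_a = 2a, so the apolune radius is 2a − r_p = 3.956×10⁶ m = 3956.2 km.
Apolune altitude = 3956.2 − 1737 = 2219.2 km.

apolune altitude ≈ 2219 km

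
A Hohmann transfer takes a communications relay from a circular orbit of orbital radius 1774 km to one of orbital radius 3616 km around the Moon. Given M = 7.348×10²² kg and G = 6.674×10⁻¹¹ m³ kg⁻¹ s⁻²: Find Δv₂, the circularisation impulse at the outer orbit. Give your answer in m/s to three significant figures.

μ = GM = 6.674×10⁻¹¹ × 7.348×10²² = 4.904×10¹² m³/s².
r₁ = 1774 km = 1.774×10⁶ m.
r₂ = 3616 km = 3.616×10⁶ m.
Transfer ellipse a_t = (r₁ + r₂)/2 = 2.695×10⁶ m.
At r₁: circular v_c1 = √(μ/r₁) = 1663 m/s; transfer-perilune v_p = √[μ(2/r₁ − 1/a_t)] = 1926 m/s.
At r₂: circular v_c2 = √(μ/r₂) = 1165 m/s; transfer-apolune v_a = √[μ(2/r₂ − 1/a_t)] = 944.8 m/s.
Δv₂ = v_c2 − v_a = 219.7 m/s.

Δv ≈ 220 m/s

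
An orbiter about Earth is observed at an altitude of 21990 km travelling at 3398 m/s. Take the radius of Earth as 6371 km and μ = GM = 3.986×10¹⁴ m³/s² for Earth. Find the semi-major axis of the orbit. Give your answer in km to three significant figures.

a ≈ 24100 km

r = 6371 + 21990 = 28361 km = 2.836×10⁷ m.
Specific orbital energy ε = v²/2 − μ/r = (3398)²/2 − 3.986×10¹⁴/2.836×10⁷ = -8.281×10⁶ J/kg.
Since ε = −μ/(2a), a = −μ/(2ε) = 2.407×10⁷ m = 24066 km.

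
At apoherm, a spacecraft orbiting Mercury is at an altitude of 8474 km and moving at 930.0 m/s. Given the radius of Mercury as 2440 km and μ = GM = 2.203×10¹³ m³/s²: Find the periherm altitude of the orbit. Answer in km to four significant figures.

r_a = 2440 + 8474 = 10914 km = 1.091×10⁷ m.
Specific energy ε = v²/2 − μ/r = -1.586×10⁶ J/kg, so a = −μ/(2ε) = 6.945×10⁶ m.
The apsides satisfy r_p + r_a = 2a, so the periherm radius is 2a − r_a = 2.976×10⁶ m = 2975.8 km.
Periherm altitude = 2975.8 − 2440 = 535.78 km.

periherm altitude ≈ 535.8 km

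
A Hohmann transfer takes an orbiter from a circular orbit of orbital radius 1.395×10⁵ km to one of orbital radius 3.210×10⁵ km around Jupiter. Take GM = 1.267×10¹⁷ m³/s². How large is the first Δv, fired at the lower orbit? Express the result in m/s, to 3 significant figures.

Δv ≈ 5450 m/s

r₁ = 1.395×10⁵ km = 1.395×10⁸ m.
r₂ = 3.210×10⁵ km = 3.210×10⁸ m.
Transfer ellipse a_t = (r₁ + r₂)/2 = 2.302×10⁸ m.
At r₁: circular v_c1 = √(μ/r₁) = 30140 m/s; transfer-perijove v_p = √[μ(2/r₁ − 1/a_t)] = 35580 m/s.
Δv₁ = v_p − v_c1 = 5447 m/s.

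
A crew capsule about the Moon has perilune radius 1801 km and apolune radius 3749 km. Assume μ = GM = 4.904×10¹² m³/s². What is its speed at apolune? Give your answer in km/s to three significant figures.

v ≈ 0.921 km/s

Semi-major axis a = (r_p + r_a)/2 = 2775.0 km = 2.775×10⁶ m.
Vis-viva: v² = μ(2/r − 1/a) = 4.904×10¹² × (5.335×10⁻⁷ − 3.604×10⁻⁷) = 8.490×10⁵ m²/s².
v = 921.4 m/s = 0.9214 km/s.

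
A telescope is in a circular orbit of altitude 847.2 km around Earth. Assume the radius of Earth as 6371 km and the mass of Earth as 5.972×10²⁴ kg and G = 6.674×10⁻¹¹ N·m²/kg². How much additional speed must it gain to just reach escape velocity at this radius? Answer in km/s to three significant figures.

Δv ≈ 3.08 km/s

μ = GM = 6.674×10⁻¹¹ × 5.972×10²⁴ = 3.986×10¹⁴ m³/s².
r = 6371 + 847.2 = 7218.2 km = 7.2182×10⁶ m.
Circular speed v_c = √(μ/r) = 7431 m/s.
Escape speed v_esc = √(2μ/r) = √2 × v_c = 10510 m/s.
Δv = v_esc − v_c = 3078 m/s = 3.078 km/s.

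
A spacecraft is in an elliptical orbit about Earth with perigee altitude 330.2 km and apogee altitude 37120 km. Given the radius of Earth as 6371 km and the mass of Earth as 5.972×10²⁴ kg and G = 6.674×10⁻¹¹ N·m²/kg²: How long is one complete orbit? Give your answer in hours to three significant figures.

T ≈ 11.0 hours

μ = GM = 6.674×10⁻¹¹ × 5.972×10²⁴ = 3.986×10¹⁴ m³/s².
r_p = 6371 + 330.2 = 6701.2 km = 6.7012×10⁶ m.
r_a = 6371 + 37120 = 43491 km = 4.3491×10⁷ m.
Semi-major axis a = (r_p + r_a)/2 = (6701.2 + 43491)/2 = 25096 km = 2.510×10⁷ m.
By Kepler's third law T = 2π√(a³/μ) = 2π × 6.297×10³ = 3.957×10⁴ s.
= 10.99 hours.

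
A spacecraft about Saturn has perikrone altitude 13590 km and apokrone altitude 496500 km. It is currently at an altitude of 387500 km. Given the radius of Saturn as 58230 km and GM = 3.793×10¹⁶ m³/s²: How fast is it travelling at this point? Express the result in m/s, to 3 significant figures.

r_p = 58230 + 13590 = 71820 km = 7.1820×10⁷ m.
r_a = 58230 + 496500 = 554730 km = 5.5473×10⁸ m.
r = 58230 + 387500 = 4.4573×10⁵ km = 4.457×10⁸ m.
Semi-major axis a = (r_p + r_a)/2 = 3.1328×10⁵ km = 3.133×10⁸ m.
Vis-viva: v² = μ(2/r − 1/a) = 3.793×10¹⁶ × (4.487×10⁻⁹ − 3.192×10⁻⁹) = 4.912×10⁷ m²/s².
v = 7008 m/s.

v ≈ 7010 m/s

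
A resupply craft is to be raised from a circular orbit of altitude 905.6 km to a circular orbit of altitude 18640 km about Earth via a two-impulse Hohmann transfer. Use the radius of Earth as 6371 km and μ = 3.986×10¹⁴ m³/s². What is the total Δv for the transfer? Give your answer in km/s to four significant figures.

Δv_total ≈ 3.123 km/s

r₁ = 6371 + 905.6 = 7276.6 km = 7.2766×10⁶ m.
r₂ = 6371 + 18640 = 25011 km = 2.5011×10⁷ m.
Transfer ellipse a_t = (r₁ + r₂)/2 = 1.614×10⁷ m.
At r₁: circular v_c1 = √(μ/r₁) = 7401 m/s; transfer-perigee v_p = √[μ(2/r₁ − 1/a_t)] = 9212 m/s.
Δv₁ = v_p − v_c1 = 1811 m/s.
At r₂: circular v_c2 = √(μ/r₂) = 3992 m/s; transfer-apogee v_a = √[μ(2/r₂ − 1/a_t)] = 2680 m/s.
Δv₂ = v_c2 − v_a = 1312 m/s.
Total Δv = Δv₁ + Δv₂ = 3123 m/s = 3.123 km/s.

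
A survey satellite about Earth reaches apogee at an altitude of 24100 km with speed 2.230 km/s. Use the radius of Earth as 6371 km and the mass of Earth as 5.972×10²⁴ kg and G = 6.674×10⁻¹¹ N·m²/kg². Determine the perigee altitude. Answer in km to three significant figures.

perigee altitude ≈ 781 km

μ = GM = 6.674×10⁻¹¹ × 5.972×10²⁴ = 3.986×10¹⁴ m³/s².
r_a = 6371 + 24100 = 30471 km = 3.047×10⁷ m.
Specific energy ε = v²/2 − μ/r = -1.059×10⁷ J/kg, so a = −μ/(2ε) = 1.881×10⁷ m.
The apsides satisfy r_p + r_a = 2a, so the perigee radius is 2a − r_a = 7.152×10⁶ m = 7151.7 km.
Perigee altitude = 7151.7 − 6371 = 780.72 km.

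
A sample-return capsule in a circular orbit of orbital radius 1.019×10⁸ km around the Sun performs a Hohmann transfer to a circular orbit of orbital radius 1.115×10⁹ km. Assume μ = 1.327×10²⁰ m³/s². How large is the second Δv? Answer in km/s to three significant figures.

r₁ = 1.019×10⁸ km = 1.019×10¹¹ m.
r₂ = 1.115×10⁹ km = 1.115×10¹² m.
Transfer ellipse a_t = (r₁ + r₂)/2 = 6.084×10¹¹ m.
At r₁: circular v_c1 = √(μ/r₁) = 36090 m/s; transfer-perihelion v_p = √[μ(2/r₁ − 1/a_t)] = 48850 m/s.
At r₂: circular v_c2 = √(μ/r₂) = 10910 m/s; transfer-aphelion v_a = √[μ(2/r₂ − 1/a_t)] = 4464 m/s.
Δv₂ = v_c2 − v_a = 6445 m/s.
= 6.445 km/s.

Δv ≈ 6.44 km/s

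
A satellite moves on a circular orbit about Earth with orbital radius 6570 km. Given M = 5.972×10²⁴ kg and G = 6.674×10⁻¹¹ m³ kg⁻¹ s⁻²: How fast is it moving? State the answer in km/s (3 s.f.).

μ = GM = 6.674×10⁻¹¹ × 5.972×10²⁴ = 3.986×10¹⁴ m³/s².
r = 6570 km = 6.570×10⁶ m.
For a circular orbit v = √(μ/r) = √(3.986×10¹⁴ / 6.570×10⁶) = √(6.067×10⁷) = 7789 m/s.
That is 7.789 km/s.

v ≈ 7.79 km/s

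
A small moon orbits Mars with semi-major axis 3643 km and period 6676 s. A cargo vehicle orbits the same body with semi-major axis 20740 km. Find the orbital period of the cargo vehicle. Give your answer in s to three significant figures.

T₂ ≈ 90700 s

Kepler's third law: T² ∝ a³, so T₂ = T₁ (a₂/a₁)^(3/2).
a₂/a₁ = 5.693, (a₂/a₁)^(3/2) = 13.58.
T₂ = 6676 × 13.58 = 90690 s.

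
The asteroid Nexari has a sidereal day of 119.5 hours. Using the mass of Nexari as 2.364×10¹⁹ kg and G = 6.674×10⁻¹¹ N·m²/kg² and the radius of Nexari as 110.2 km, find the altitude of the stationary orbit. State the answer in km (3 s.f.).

μ = GM = 6.674×10⁻¹¹ × 2.364×10¹⁹ = 1.578×10⁹ m³/s².
T = 119.5 hours = 4.302×10⁵ s.
A synchronous orbit has period T, so by Kepler's third law a = (μT²/4π²)^(1/3).
μT²/4π² = 1.578×10⁹ × (4.302×10⁵)² / 39.48 = 7.396×10¹⁸ m³.
a = 1.948×10⁶ m = 1948.4 km.
Altitude h = a − R = 1948.4 − 110.2 = 1838.2 km.

h_sync ≈ 1840 km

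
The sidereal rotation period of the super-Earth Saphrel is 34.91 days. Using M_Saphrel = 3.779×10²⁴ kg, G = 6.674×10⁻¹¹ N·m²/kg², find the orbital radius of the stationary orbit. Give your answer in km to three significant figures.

r_sync ≈ 3.87×10⁵ km

μ = GM = 6.674×10⁻¹¹ × 3.779×10²⁴ = 2.522×10¹⁴ m³/s².
T = 34.91 days = 3.016×10⁶ s.
A synchronous orbit has period T, so by Kepler's third law a = (μT²/4π²)^(1/3).
μT²/4π² = 2.522×10¹⁴ × (3.016×10⁶)² / 39.48 = 5.812×10²⁵ m³.
a = 3.874×10⁸ m = 3.8736×10⁵ km.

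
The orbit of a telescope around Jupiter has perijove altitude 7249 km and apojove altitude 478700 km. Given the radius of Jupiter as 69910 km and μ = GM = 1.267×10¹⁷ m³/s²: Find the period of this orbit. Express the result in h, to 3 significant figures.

T ≈ 27.1 h

r_p = 69910 + 7249 = 77159 km = 7.7159×10⁷ m.
r_a = 69910 + 478700 = 548610 km = 5.4861×10⁸ m.
Semi-major axis a = (r_p + r_a)/2 = (77159 + 5.4861×10⁵)/2 = 3.1288×10⁵ km = 3.129×10⁸ m.
By Kepler's third law T = 2π√(a³/μ) = 2π × 1.555×10⁴ = 9.769×10⁴ s.
= 27.14 h.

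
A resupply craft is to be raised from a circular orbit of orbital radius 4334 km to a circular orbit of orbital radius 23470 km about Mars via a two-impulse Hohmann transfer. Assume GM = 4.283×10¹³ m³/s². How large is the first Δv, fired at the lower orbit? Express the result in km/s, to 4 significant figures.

Δv ≈ 0.941 km/s

r₁ = 4334 km = 4.334×10⁶ m.
r₂ = 23470 km = 2.347×10⁷ m.
Transfer ellipse a_t = (r₁ + r₂)/2 = 1.390×10⁷ m.
At r₁: circular v_c1 = √(μ/r₁) = 3144 m/s; transfer-periapsis v_p = √[μ(2/r₁ − 1/a_t)] = 4085 m/s.
Δv₁ = v_p − v_c1 = 941.0 m/s.
= 0.941 km/s.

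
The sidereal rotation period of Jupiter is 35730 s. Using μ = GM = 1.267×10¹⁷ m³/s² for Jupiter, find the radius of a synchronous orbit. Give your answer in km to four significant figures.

r_sync ≈ 1.600×10⁵ km

A synchronous orbit has period T, so by Kepler's third law a = (μT²/4π²)^(1/3).
μT²/4π² = 1.267×10¹⁷ × (3.573×10⁴)² / 39.48 = 4.097×10²⁴ m³.
a = 1.600×10⁸ m = 1.6002×10⁵ km.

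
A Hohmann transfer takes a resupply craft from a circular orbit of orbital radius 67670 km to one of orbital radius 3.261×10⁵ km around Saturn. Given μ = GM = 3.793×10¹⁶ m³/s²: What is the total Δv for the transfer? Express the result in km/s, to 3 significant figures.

r₁ = 67670 km = 6.767×10⁷ m.
r₂ = 3.261×10⁵ km = 3.261×10⁸ m.
Transfer ellipse a_t = (r₁ + r₂)/2 = 1.969×10⁸ m.
At r₁: circular v_c1 = √(μ/r₁) = 23680 m/s; transfer-perikrone v_p = √[μ(2/r₁ − 1/a_t)] = 30470 m/s.
Δv₁ = v_p − v_c1 = 6794 m/s.
At r₂: circular v_c2 = √(μ/r₂) = 10780 m/s; transfer-apokrone v_a = √[μ(2/r₂ − 1/a_t)] = 6323 m/s.
Δv₂ = v_c2 − v_a = 4462 m/s.
Total Δv = Δv₁ + Δv₂ = 11260 m/s = 11.26 km/s.

Δv_total ≈ 11.3 km/s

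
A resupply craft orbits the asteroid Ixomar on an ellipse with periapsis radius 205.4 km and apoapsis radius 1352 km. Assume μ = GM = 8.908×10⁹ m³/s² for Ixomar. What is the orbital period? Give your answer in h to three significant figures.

Semi-major axis a = (r_p + r_a)/2 = (205.40 + 1352.0)/2 = 778.70 km = 7.787×10⁵ m.
By Kepler's third law T = 2π√(a³/μ) = 2π × 7.281×10³ = 4.575×10⁴ s.
= 12.71 h.

T ≈ 12.7 h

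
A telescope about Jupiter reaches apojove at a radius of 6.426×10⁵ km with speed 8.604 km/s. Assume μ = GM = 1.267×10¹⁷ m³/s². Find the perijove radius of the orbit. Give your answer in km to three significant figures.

r_a = 6.426×10⁸ m.
Specific energy ε = v²/2 − μ/r = -1.602×10⁸ J/kg, so a = −μ/(2ε) = 3.956×10⁸ m.
The apsides satisfy r_p + r_a = 2a, so the perijove radius is 2a − r_a = 1.485×10⁸ m = 1.4852×10⁵ km.

perijove radius ≈ 1.49×10⁵ km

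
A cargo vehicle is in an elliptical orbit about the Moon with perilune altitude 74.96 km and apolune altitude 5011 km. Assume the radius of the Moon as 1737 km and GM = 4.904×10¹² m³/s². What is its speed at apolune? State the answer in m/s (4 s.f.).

v ≈ 554.7 m/s

r_p = 1737 + 74.96 = 1812.0 km = 1.8120×10⁶ m.
r_a = 1737 + 5011 = 6748.0 km = 6.7480×10⁶ m.
Semi-major axis a = (r_p + r_a)/2 = 4280.0 km = 4.280×10⁶ m.
Vis-viva: v² = μ(2/r − 1/a) = 4.904×10¹² × (2.964×10⁻⁷ − 2.336×10⁻⁷) = 3.077×10⁵ m²/s².
v = 554.7 m/s.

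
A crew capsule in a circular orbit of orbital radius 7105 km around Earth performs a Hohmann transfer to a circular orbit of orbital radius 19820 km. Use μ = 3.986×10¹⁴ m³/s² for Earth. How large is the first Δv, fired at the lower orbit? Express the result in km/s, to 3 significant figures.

r₁ = 7105 km = 7.105×10⁶ m.
r₂ = 19820 km = 1.982×10⁷ m.
Transfer ellipse a_t = (r₁ + r₂)/2 = 1.346×10⁷ m.
At r₁: circular v_c1 = √(μ/r₁) = 7490 m/s; transfer-perigee v_p = √[μ(2/r₁ − 1/a_t)] = 9088 m/s.
Δv₁ = v_p − v_c1 = 1598 m/s.
= 1.598 km/s.

Δv ≈ 1.60 km/s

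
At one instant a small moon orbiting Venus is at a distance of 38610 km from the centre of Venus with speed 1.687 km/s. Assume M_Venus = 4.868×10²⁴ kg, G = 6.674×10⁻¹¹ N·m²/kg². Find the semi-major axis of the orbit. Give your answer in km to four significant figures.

a ≈ 23230 km

μ = GM = 6.674×10⁻¹¹ × 4.868×10²⁴ = 3.249×10¹⁴ m³/s².
r = 3.861×10⁷ m.
Vis-viva rearranged: 1/a = 2/r − v²/μ = 5.180×10⁻⁸ − 8.760×10⁻⁹ = 4.304×10⁻⁸ m⁻¹.
a = 2.323×10⁷ m = 23234 km.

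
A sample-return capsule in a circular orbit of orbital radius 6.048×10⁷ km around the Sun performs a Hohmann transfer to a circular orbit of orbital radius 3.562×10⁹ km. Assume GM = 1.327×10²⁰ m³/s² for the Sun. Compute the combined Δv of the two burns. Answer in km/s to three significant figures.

Δv_total ≈ 23.8 km/s

r₁ = 6.048×10⁷ km = 6.048×10¹⁰ m.
r₂ = 3.562×10⁹ km = 3.562×10¹² m.
Transfer ellipse a_t = (r₁ + r₂)/2 = 1.811×10¹² m.
At r₁: circular v_c1 = √(μ/r₁) = 46840 m/s; transfer-perihelion v_p = √[μ(2/r₁ − 1/a_t)] = 65690 m/s.
Δv₁ = v_p − v_c1 = 18850 m/s.
At r₂: circular v_c2 = √(μ/r₂) = 6104 m/s; transfer-aphelion v_a = √[μ(2/r₂ − 1/a_t)] = 1115 m/s.
Δv₂ = v_c2 − v_a = 4988 m/s.
Total Δv = Δv₁ + Δv₂ = 23840 m/s = 23.84 km/s.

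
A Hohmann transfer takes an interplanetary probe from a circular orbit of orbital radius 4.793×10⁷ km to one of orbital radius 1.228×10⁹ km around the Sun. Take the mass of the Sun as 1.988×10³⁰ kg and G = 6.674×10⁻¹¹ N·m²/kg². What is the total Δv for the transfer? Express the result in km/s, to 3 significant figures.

μ = GM = 6.674×10⁻¹¹ × 1.988×10³⁰ = 1.327×10²⁰ m³/s².
r₁ = 4.793×10⁷ km = 4.793×10¹⁰ m.
r₂ = 1.228×10⁹ km = 1.228×10¹² m.
Transfer ellipse a_t = (r₁ + r₂)/2 = 6.380×10¹¹ m.
At r₁: circular v_c1 = √(μ/r₁) = 52610 m/s; transfer-perihelion v_p = √[μ(2/r₁ − 1/a_t)] = 73000 m/s.
Δv₁ = v_p − v_c1 = 20380 m/s.
At r₂: circular v_c2 = √(μ/r₂) = 10390 m/s; transfer-aphelion v_a = √[μ(2/r₂ − 1/a_t)] = 2849 m/s.
Δv₂ = v_c2 − v_a = 7545 m/s.
Total Δv = Δv₁ + Δv₂ = 27930 m/s = 27.93 km/s.

Δv_total ≈ 27.9 km/s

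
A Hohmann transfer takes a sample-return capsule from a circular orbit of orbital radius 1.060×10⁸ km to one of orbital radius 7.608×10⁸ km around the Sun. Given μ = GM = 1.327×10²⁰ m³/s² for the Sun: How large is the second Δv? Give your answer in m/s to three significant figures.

r₁ = 1.060×10⁸ km = 1.060×10¹¹ m.
r₂ = 7.608×10⁸ km = 7.608×10¹¹ m.
Transfer ellipse a_t = (r₁ + r₂)/2 = 4.334×10¹¹ m.
At r₁: circular v_c1 = √(μ/r₁) = 35380 m/s; transfer-perihelion v_p = √[μ(2/r₁ − 1/a_t)] = 46880 m/s.
At r₂: circular v_c2 = √(μ/r₂) = 13210 m/s; transfer-aphelion v_a = √[μ(2/r₂ − 1/a_t)] = 6531 m/s.
Δv₂ = v_c2 − v_a = 6675 m/s.

Δv ≈ 6680 m/s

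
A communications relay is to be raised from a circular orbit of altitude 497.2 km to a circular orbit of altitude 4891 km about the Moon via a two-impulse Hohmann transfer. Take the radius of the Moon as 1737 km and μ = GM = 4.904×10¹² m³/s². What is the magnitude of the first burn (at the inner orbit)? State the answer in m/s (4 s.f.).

Δv ≈ 330.4 m/s

r₁ = 1737 + 497.2 = 2234.2 km = 2.2342×10⁶ m.
r₂ = 1737 + 4891 = 6628.0 km = 6.6280×10⁶ m.
Transfer ellipse a_t = (r₁ + r₂)/2 = 4.431×10⁶ m.
At r₁: circular v_c1 = √(μ/r₁) = 1482 m/s; transfer-perilune v_p = √[μ(2/r₁ − 1/a_t)] = 1812 m/s.
Δv₁ = v_p − v_c1 = 330.4 m/s.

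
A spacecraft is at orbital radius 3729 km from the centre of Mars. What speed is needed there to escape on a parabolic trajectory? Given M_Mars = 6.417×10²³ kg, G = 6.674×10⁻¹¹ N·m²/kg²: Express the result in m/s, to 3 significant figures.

v_esc ≈ 4790 m/s

μ = GM = 6.674×10⁻¹¹ × 6.417×10²³ = 4.283×10¹³ m³/s².
r = 3729 km = 3.729×10⁶ m.
Escape speed v_esc = √(2μ/r) = √(2 × 4.283×10¹³ / 3.729×10⁶) = √(2.297×10⁷) = 4793 m/s.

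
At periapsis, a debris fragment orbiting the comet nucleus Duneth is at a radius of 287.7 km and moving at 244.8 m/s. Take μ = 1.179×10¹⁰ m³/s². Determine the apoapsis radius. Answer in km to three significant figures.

apoapsis radius ≈ 782 km

r_p = 2.877×10⁵ m.
Specific energy ε = v²/2 − μ/r = -1.102×10⁴ J/kg, so a = −μ/(2ε) = 5.351×10⁵ m.
The apsides satisfy r_p + r_a = 2a, so the apoapsis radius is 2a − r_p = 7.825×10⁵ m = 782.50 km.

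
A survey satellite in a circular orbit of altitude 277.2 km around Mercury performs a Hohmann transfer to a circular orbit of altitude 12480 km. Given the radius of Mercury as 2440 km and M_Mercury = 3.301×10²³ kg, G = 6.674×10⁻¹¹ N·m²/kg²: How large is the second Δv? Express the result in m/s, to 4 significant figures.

μ = GM = 6.674×10⁻¹¹ × 3.301×10²³ = 2.203×10¹³ m³/s².
r₁ = 2440 + 277.2 = 2717.2 km = 2.7172×10⁶ m.
r₂ = 2440 + 12480 = 14920 km = 1.4920×10⁷ m.
Transfer ellipse a_t = (r₁ + r₂)/2 = 8.819×10⁶ m.
At r₁: circular v_c1 = √(μ/r₁) = 2847 m/s; transfer-periherm v_p = √[μ(2/r₁ − 1/a_t)] = 3704 m/s.
At r₂: circular v_c2 = √(μ/r₂) = 1215 m/s; transfer-apoherm v_a = √[μ(2/r₂ − 1/a_t)] = 674.5 m/s.
Δv₂ = v_c2 − v_a = 540.6 m/s.

Δv ≈ 540.6 m/s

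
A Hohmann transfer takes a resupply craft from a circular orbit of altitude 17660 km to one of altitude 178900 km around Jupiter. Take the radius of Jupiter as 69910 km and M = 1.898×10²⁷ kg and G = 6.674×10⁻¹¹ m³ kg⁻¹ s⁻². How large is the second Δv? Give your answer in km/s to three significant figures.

Δv ≈ 6.28 km/s

μ = GM = 6.674×10⁻¹¹ × 1.898×10²⁷ = 1.267×10¹⁷ m³/s².
r₁ = 69910 + 17660 = 87570 km = 8.7570×10⁷ m.
r₂ = 69910 + 178900 = 248810 km = 2.4881×10⁸ m.
Transfer ellipse a_t = (r₁ + r₂)/2 = 1.682×10⁸ m.
At r₁: circular v_c1 = √(μ/r₁) = 38030 m/s; transfer-perijove v_p = √[μ(2/r₁ − 1/a_t)] = 46260 m/s.
At r₂: circular v_c2 = √(μ/r₂) = 22560 m/s; transfer-apojove v_a = √[μ(2/r₂ − 1/a_t)] = 16280 m/s.
Δv₂ = v_c2 − v_a = 6282 m/s.
= 6.282 km/s.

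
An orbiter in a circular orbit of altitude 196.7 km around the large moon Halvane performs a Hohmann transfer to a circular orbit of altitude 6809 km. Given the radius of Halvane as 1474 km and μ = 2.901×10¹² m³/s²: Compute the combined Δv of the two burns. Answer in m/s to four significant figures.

r₁ = 1474 + 196.7 = 1670.7 km = 1.6707×10⁶ m.
r₂ = 1474 + 6809 = 8283.0 km = 8.2830×10⁶ m.
Transfer ellipse a_t = (r₁ + r₂)/2 = 4.977×10⁶ m.
At r₁: circular v_c1 = √(μ/r₁) = 1318 m/s; transfer-periapsis v_p = √[μ(2/r₁ − 1/a_t)] = 1700 m/s.
Δv₁ = v_p − v_c1 = 382.2 m/s.
At r₂: circular v_c2 = √(μ/r₂) = 591.8 m/s; transfer-apoapsis v_a = √[μ(2/r₂ − 1/a_t)] = 342.9 m/s.
Δv₂ = v_c2 − v_a = 248.9 m/s.
Total Δv = Δv₁ + Δv₂ = 631.2 m/s.

Δv_total ≈ 631.2 m/s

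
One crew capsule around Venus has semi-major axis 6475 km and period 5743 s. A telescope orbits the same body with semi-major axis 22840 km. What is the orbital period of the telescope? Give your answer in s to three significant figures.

T₂ ≈ 38000 s

Kepler's third law: T² ∝ a³, so T₂ = T₁ (a₂/a₁)^(3/2).
a₂/a₁ = 3.527, (a₂/a₁)^(3/2) = 6.625.
T₂ = 5743 × 6.625 = 38050 s.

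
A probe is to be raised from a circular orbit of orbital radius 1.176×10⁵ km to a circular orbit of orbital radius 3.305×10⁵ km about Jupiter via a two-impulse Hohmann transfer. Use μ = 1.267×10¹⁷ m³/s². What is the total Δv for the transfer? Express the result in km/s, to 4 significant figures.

r₁ = 1.176×10⁵ km = 1.176×10⁸ m.
r₂ = 3.305×10⁵ km = 3.305×10⁸ m.
Transfer ellipse a_t = (r₁ + r₂)/2 = 2.240×10⁸ m.
At r₁: circular v_c1 = √(μ/r₁) = 32820 m/s; transfer-perijove v_p = √[μ(2/r₁ − 1/a_t)] = 39870 m/s.
Δv₁ = v_p − v_c1 = 7042 m/s.
At r₂: circular v_c2 = √(μ/r₂) = 19580 m/s; transfer-apojove v_a = √[μ(2/r₂ − 1/a_t)] = 14190 m/s.
Δv₂ = v_c2 − v_a = 5394 m/s.
Total Δv = Δv₁ + Δv₂ = 12440 m/s = 12.44 km/s.

Δv_total ≈ 12.44 km/s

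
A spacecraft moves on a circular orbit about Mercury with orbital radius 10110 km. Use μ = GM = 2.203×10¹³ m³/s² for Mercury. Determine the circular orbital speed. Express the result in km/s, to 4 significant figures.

v ≈ 1.476 km/s

r = 10110 km = 1.011×10⁷ m.
For a circular orbit v = √(μ/r) = √(2.203×10¹³ / 1.011×10⁷) = √(2.179×10⁶) = 1476 m/s.
That is 1.476 km/s.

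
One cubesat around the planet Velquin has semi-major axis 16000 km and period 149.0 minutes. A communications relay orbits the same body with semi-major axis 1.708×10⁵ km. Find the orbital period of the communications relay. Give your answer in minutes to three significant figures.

T₂ ≈ 5200 minutes

Kepler's third law: T² ∝ a³, so T₂ = T₁ (a₂/a₁)^(3/2).
a₂/a₁ = 10.68, (a₂/a₁)^(3/2) = 34.88.
T₂ = 149.0 × 34.88 = 5197 minutes.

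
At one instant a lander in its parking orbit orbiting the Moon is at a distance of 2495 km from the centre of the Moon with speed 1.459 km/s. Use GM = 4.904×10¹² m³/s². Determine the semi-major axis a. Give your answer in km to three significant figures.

a ≈ 2720 km

r = 2.495×10⁶ m.
Specific orbital energy ε = v²/2 − μ/r = (1459)²/2 − 4.904×10¹²/2.495×10⁶ = -9.012×10⁵ J/kg.
Since ε = −μ/(2a), a = −μ/(2ε) = 2.721×10⁶ m = 2720.8 km.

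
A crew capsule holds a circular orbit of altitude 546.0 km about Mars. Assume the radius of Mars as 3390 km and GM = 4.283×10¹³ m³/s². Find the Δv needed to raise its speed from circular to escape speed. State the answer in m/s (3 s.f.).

Δv ≈ 1370 m/s

r = 3390 + 546.0 = 3936.0 km = 3.9360×10⁶ m.
Circular speed v_c = √(μ/r) = 3299 m/s.
Escape speed v_esc = √(2μ/r) = √2 × v_c = 4665 m/s.
Δv = v_esc − v_c = 1366 m/s.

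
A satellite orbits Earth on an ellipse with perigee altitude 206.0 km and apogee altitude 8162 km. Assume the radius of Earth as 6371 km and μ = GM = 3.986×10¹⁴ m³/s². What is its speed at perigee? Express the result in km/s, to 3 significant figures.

r_p = 6371 + 206.0 = 6577.0 km = 6.5770×10⁶ m.
r_a = 6371 + 8162 = 14533 km = 1.4533×10⁷ m.
Semi-major axis a = (r_p + r_a)/2 = 10555 km = 1.056×10⁷ m.
Vis-viva: v² = μ(2/r − 1/a) = 3.986×10¹⁴ × (3.041×10⁻⁷ − 9.474×10⁻⁸) = 8.345×10⁷ m²/s².
v = 9135 m/s = 9.135 km/s.

v ≈ 9.13 km/s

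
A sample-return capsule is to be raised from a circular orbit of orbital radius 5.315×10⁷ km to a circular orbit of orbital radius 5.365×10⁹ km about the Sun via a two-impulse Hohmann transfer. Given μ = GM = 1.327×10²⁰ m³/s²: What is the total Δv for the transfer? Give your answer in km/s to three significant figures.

r₁ = 5.315×10⁷ km = 5.315×10¹⁰ m.
r₂ = 5.365×10⁹ km = 5.365×10¹² m.
Transfer ellipse a_t = (r₁ + r₂)/2 = 2.709×10¹² m.
At r₁: circular v_c1 = √(μ/r₁) = 49970 m/s; transfer-perihelion v_p = √[μ(2/r₁ − 1/a_t)] = 70320 m/s.
Δv₁ = v_p − v_c1 = 20350 m/s.
At r₂: circular v_c2 = √(μ/r₂) = 4973 m/s; transfer-aphelion v_a = √[μ(2/r₂ − 1/a_t)] = 696.6 m/s.
Δv₂ = v_c2 − v_a = 4277 m/s.
Total Δv = Δv₁ + Δv₂ = 24630 m/s = 24.63 km/s.

Δv_total ≈ 24.6 km/s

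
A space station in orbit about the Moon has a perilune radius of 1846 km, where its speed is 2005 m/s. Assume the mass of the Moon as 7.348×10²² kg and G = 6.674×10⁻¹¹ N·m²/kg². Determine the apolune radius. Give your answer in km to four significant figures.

μ = GM = 6.674×10⁻¹¹ × 7.348×10²² = 4.904×10¹² m³/s².
r_p = 1.846×10⁶ m.
Specific energy ε = v²/2 − μ/r = -6.466×10⁵ J/kg, so a = −μ/(2ε) = 3.792×10⁶ m.
The apsides satisfy r_p + r_a = 2a, so the apolune radius is 2a − r_p = 5.739×10⁶ m = 5738.7 km.

apolune radius ≈ 5739 km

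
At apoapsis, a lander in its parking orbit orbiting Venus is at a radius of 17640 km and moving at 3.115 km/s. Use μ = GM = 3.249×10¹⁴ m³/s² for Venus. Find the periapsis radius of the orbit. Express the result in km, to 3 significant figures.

r_a = 1.764×10⁷ m.
Specific energy ε = v²/2 − μ/r = -1.357×10⁷ J/kg, so a = −μ/(2ε) = 1.197×10⁷ m.
The apsides satisfy r_p + r_a = 2a, so the periapsis radius is 2a − r_a = 6.308×10⁶ m = 6308.2 km.

periapsis radius ≈ 6310 km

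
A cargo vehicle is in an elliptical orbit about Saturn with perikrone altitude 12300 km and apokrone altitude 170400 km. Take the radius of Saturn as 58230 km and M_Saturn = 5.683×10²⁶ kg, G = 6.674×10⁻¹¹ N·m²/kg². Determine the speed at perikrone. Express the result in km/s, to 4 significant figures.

v ≈ 28.67 km/s

μ = GM = 6.674×10⁻¹¹ × 5.683×10²⁶ = 3.793×10¹⁶ m³/s².
r_p = 58230 + 12300 = 70530 km = 7.0530×10⁷ m.
r_a = 58230 + 170400 = 228630 km = 2.2863×10⁸ m.
Semi-major axis a = (r_p + r_a)/2 = 1.4958×10⁵ km = 1.496×10⁸ m.
Vis-viva: v² = μ(2/r − 1/a) = 3.793×10¹⁶ × (2.836×10⁻⁸ − 6.685×10⁻⁹) = 8.220×10⁸ m²/s².
v = 28670 m/s = 28.67 km/s.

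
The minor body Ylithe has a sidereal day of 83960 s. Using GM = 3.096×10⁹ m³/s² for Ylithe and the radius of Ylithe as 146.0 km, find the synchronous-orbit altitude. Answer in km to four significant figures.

h_sync ≈ 674.7 km

A synchronous orbit has period T, so by Kepler's third law a = (μT²/4π²)^(1/3).
μT²/4π² = 3.096×10⁹ × (8.396×10⁴)² / 39.48 = 5.528×10¹⁷ m³.
a = 8.207×10⁵ m = 820.72 km.
Altitude h = a − R = 820.72 − 146.0 = 674.72 km.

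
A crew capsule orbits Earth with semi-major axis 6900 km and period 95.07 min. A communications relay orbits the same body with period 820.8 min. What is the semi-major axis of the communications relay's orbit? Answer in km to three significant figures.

a₂ ≈ 29000 km

Kepler's third law: a³ ∝ T², so a₂ = a₁ (T₂/T₁)^(2/3).
T₂/T₁ = 8.634, (T₂/T₁)^(2/3) = 4.209.
a₂ = 6900 × 4.209 = 29040 km.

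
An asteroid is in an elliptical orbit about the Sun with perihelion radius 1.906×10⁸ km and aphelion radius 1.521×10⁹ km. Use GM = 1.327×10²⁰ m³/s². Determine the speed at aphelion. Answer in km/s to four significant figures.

v ≈ 4.408 km/s

Semi-major axis a = (r_p + r_a)/2 = 8.5580×10⁸ km = 8.558×10¹¹ m.
Vis-viva: v² = μ(2/r − 1/a) = 1.327×10²⁰ × (1.315×10⁻¹² − 1.168×10⁻¹²) = 1.943×10⁷ m²/s².
v = 4408 m/s = 4.408 km/s.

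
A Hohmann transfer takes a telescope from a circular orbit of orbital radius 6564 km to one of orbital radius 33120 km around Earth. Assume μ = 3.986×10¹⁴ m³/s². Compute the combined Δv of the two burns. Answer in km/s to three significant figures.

r₁ = 6564 km = 6.564×10⁶ m.
r₂ = 33120 km = 3.312×10⁷ m.
Transfer ellipse a_t = (r₁ + r₂)/2 = 1.984×10⁷ m.
At r₁: circular v_c1 = √(μ/r₁) = 7793 m/s; transfer-perigee v_p = √[μ(2/r₁ − 1/a_t)] = 10070 m/s.
Δv₁ = v_p − v_c1 = 2275 m/s.
At r₂: circular v_c2 = √(μ/r₂) = 3469 m/s; transfer-apogee v_a = √[μ(2/r₂ − 1/a_t)] = 1995 m/s.
Δv₂ = v_c2 − v_a = 1474 m/s.
Total Δv = Δv₁ + Δv₂ = 3749 m/s = 3.749 km/s.

Δv_total ≈ 3.75 km/s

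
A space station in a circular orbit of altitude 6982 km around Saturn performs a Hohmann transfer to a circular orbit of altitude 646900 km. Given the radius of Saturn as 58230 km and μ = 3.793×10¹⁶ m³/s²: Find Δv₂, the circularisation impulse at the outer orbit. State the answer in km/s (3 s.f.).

Δv ≈ 4.32 km/s

r₁ = 58230 + 6982 = 65212 km = 6.5212×10⁷ m.
r₂ = 58230 + 646900 = 705130 km = 7.0513×10⁸ m.
Transfer ellipse a_t = (r₁ + r₂)/2 = 3.852×10⁸ m.
At r₁: circular v_c1 = √(μ/r₁) = 24120 m/s; transfer-perikrone v_p = √[μ(2/r₁ − 1/a_t)] = 32630 m/s.
At r₂: circular v_c2 = √(μ/r₂) = 7334 m/s; transfer-apokrone v_a = √[μ(2/r₂ − 1/a_t)] = 3018 m/s.
Δv₂ = v_c2 − v_a = 4316 m/s.
= 4.316 km/s.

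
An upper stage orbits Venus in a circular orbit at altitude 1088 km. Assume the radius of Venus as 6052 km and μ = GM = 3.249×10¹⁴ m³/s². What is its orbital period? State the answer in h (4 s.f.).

T ≈ 1.847 h

r = 6052 + 1088 = 7140.0 km = 7.1400×10⁶ m.
Kepler's third law: T = 2π√(r³/μ) = 2π√((7.140×10⁶)³ / 3.249×10¹⁴).
r³/μ = 1.120×10⁶ s², so T = 2π × 1.058×10³ = 6.650×10³ s.
Converting: 6.650×10³ s ÷ 3600 = 1.847 h.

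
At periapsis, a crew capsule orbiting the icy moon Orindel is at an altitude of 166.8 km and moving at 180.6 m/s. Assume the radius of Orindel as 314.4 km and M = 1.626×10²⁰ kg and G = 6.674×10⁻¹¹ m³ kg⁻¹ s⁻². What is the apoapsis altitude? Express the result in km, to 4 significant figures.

μ = GM = 6.674×10⁻¹¹ × 1.626×10²⁰ = 1.085×10¹⁰ m³/s².
r_p = 314.4 + 166.8 = 481.20 km = 4.812×10⁵ m.
Specific energy ε = v²/2 − μ/r = -6.244×10³ J/kg, so a = −μ/(2ε) = 8.690×10⁵ m.
The apsides satisfy r_p + r_a = 2a, so the apoapsis radius is 2a − r_p = 1.257×10⁶ m = 1256.9 km.
Apoapsis altitude = 1256.9 − 314.4 = 942.48 km.

apoapsis altitude ≈ 942.5 km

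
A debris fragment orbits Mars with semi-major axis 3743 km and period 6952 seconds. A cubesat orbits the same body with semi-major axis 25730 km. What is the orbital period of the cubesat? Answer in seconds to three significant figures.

Kepler's third law: T² ∝ a³, so T₂ = T₁ (a₂/a₁)^(3/2).
a₂/a₁ = 6.874, (a₂/a₁)^(3/2) = 18.02.
T₂ = 6952 × 18.02 = 1.253×10⁵ seconds.

T₂ ≈ 1.25×10⁵ seconds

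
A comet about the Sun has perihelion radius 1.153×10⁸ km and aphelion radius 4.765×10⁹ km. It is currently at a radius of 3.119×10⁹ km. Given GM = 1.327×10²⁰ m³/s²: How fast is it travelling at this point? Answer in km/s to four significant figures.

Semi-major axis a = (r_p + r_a)/2 = 2.4402×10⁹ km = 2.440×10¹² m.
Vis-viva: v² = μ(2/r − 1/a) = 1.327×10²⁰ × (6.412×10⁻¹³ − 4.098×10⁻¹³) = 3.071×10⁷ m²/s².
v = 5542 m/s = 5.542 km/s.

v ≈ 5.542 km/s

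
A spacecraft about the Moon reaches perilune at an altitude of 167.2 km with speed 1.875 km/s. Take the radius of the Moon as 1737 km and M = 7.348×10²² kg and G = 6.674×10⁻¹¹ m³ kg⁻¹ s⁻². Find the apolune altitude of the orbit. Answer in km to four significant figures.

apolune altitude ≈ 2357 km

μ = GM = 6.674×10⁻¹¹ × 7.348×10²² = 4.904×10¹² m³/s².
r_p = 1737 + 167.2 = 1904.2 km = 1.904×10⁶ m.
Specific energy ε = v²/2 − μ/r = -8.176×10⁵ J/kg, so a = −μ/(2ε) = 2.999×10⁶ m.
The apsides satisfy r_p + r_a = 2a, so the apolune radius is 2a − r_p = 4.094×10⁶ m = 4094.1 km.
Apolune altitude = 4094.1 − 1737 = 2357.1 km.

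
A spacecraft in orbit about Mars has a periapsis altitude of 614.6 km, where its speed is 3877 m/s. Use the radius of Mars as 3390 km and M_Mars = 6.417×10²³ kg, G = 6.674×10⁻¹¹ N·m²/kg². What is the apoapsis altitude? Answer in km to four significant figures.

μ = GM = 6.674×10⁻¹¹ × 6.417×10²³ = 4.283×10¹³ m³/s².
r_p = 3390 + 614.6 = 4004.6 km = 4.005×10⁶ m.
Specific energy ε = v²/2 − μ/r = -3.179×10⁶ J/kg, so a = −μ/(2ε) = 6.736×10⁶ m.
The apsides satisfy r_p + r_a = 2a, so the apoapsis radius is 2a − r_p = 9.468×10⁶ m = 9467.7 km.
Apoapsis altitude = 9467.7 − 3390 = 6077.7 km.

apoapsis altitude ≈ 6078 km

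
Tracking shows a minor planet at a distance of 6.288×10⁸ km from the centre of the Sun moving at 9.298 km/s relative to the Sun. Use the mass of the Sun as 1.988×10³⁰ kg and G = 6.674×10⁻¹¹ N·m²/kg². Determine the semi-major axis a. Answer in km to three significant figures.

a ≈ 3.95×10⁸ km

μ = GM = 6.674×10⁻¹¹ × 1.988×10³⁰ = 1.327×10²⁰ m³/s².
r = 6.288×10¹¹ m.
Specific orbital energy ε = v²/2 − μ/r = (9298)²/2 − 1.327×10²⁰/6.288×10¹¹ = -1.678×10⁸ J/kg.
Since ε = −μ/(2a), a = −μ/(2ε) = 3.954×10¹¹ m = 3.9540×10⁸ km.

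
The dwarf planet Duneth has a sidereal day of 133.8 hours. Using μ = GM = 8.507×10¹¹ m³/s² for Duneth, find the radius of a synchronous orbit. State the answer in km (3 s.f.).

r_sync ≈ 17100 km

T = 133.8 hours = 4.817×10⁵ s.
A synchronous orbit has period T, so by Kepler's third law a = (μT²/4π²)^(1/3).
μT²/4π² = 8.507×10¹¹ × (4.817×10⁵)² / 39.48 = 5.000×10²¹ m³.
a = 1.710×10⁷ m = 17099 km.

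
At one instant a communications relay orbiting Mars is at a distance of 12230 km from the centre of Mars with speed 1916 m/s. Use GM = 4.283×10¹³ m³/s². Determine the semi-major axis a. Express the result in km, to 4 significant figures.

r = 1.223×10⁷ m.
Specific orbital energy ε = v²/2 − μ/r = (1916)²/2 − 4.283×10¹³/1.223×10⁷ = -1.667×10⁶ J/kg.
Since ε = −μ/(2a), a = −μ/(2ε) = 1.285×10⁷ m = 12850 km.

a ≈ 12850 km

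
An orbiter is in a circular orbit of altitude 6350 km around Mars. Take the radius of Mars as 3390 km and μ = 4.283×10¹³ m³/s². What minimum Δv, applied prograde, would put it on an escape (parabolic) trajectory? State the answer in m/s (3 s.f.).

r = 3390 + 6350 = 9740.0 km = 9.7400×10⁶ m.
Circular speed v_c = √(μ/r) = 2097 m/s.
Escape speed v_esc = √(2μ/r) = √2 × v_c = 2966 m/s.
Δv = v_esc − v_c = 868.6 m/s.

Δv ≈ 869 m/s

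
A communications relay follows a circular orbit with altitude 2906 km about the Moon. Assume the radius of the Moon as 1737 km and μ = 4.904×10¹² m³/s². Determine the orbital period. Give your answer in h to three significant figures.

T ≈ 7.88 h

r = 1737 + 2906 = 4643.0 km = 4.6430×10⁶ m.
Kepler's third law: T = 2π√(r³/μ) = 2π√((4.643×10⁶)³ / 4.904×10¹²).
r³/μ = 2.041×10⁷ s², so T = 2π × 4.518×10³ = 2.839×10⁴ s.
Converting: 2.839×10⁴ s ÷ 3600 = 7.885 h.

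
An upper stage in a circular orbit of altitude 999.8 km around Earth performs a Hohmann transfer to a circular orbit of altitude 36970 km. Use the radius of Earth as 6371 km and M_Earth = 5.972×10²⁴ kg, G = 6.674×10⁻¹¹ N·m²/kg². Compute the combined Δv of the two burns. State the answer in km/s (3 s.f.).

μ = GM = 6.674×10⁻¹¹ × 5.972×10²⁴ = 3.986×10¹⁴ m³/s².
r₁ = 6371 + 999.8 = 7370.8 km = 7.3708×10⁶ m.
r₂ = 6371 + 36970 = 43341 km = 4.3341×10⁷ m.
Transfer ellipse a_t = (r₁ + r₂)/2 = 2.536×10⁷ m.
At r₁: circular v_c1 = √(μ/r₁) = 7354 m/s; transfer-perigee v_p = √[μ(2/r₁ − 1/a_t)] = 9614 m/s.
Δv₁ = v_p − v_c1 = 2261 m/s.
At r₂: circular v_c2 = √(μ/r₂) = 3033 m/s; transfer-apogee v_a = √[μ(2/r₂ − 1/a_t)] = 1635 m/s.
Δv₂ = v_c2 − v_a = 1398 m/s.
Total Δv = Δv₁ + Δv₂ = 3658 m/s = 3.658 km/s.

Δv_total ≈ 3.66 km/s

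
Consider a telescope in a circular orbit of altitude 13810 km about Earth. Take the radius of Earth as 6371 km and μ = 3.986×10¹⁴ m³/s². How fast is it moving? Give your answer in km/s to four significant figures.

r = 6371 + 13810 = 20181 km = 2.0181×10⁷ m.
For a circular orbit v = √(μ/r) = √(3.986×10¹⁴ / 2.018×10⁷) = √(1.975×10⁷) = 4444 m/s.
That is 4.444 km/s.

v ≈ 4.444 km/s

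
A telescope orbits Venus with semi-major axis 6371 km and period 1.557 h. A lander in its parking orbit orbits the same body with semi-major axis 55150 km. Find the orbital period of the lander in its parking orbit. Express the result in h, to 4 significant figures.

T₂ ≈ 39.65 h

Kepler's third law: T² ∝ a³, so T₂ = T₁ (a₂/a₁)^(3/2).
a₂/a₁ = 8.656, (a₂/a₁)^(3/2) = 25.47.
T₂ = 1.557 × 25.47 = 39.65 h.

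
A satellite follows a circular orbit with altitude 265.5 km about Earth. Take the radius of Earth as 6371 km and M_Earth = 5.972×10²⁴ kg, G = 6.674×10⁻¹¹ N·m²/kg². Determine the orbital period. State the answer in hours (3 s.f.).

T ≈ 1.49 hours

μ = GM = 6.674×10⁻¹¹ × 5.972×10²⁴ = 3.986×10¹⁴ m³/s².
r = 6371 + 265.5 = 6636.5 km = 6.6365×10⁶ m.
Kepler's third law: T = 2π√(r³/μ) = 2π√((6.636×10⁶)³ / 3.986×10¹⁴).
r³/μ = 7.333×10⁵ s², so T = 2π × 8.564×10² = 5.381×10³ s.
Converting: 5.381×10³ s ÷ 3600 = 1.495 hours.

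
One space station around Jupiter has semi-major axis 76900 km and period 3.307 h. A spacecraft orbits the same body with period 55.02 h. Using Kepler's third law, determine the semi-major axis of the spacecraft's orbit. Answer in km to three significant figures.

a₂ ≈ 5.01×10⁵ km

Kepler's third law: a³ ∝ T², so a₂ = a₁ (T₂/T₁)^(2/3).
T₂/T₁ = 16.64, (T₂/T₁)^(2/3) = 6.517.
a₂ = 76900 × 6.517 = 5.012×10⁵ km.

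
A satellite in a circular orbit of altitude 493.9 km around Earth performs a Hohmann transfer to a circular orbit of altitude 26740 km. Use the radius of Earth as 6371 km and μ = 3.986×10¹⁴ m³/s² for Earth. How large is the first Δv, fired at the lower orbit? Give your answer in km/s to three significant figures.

r₁ = 6371 + 493.9 = 6864.9 km = 6.8649×10⁶ m.
r₂ = 6371 + 26740 = 33111 km = 3.3111×10⁷ m.
Transfer ellipse a_t = (r₁ + r₂)/2 = 1.999×10⁷ m.
At r₁: circular v_c1 = √(μ/r₁) = 7620 m/s; transfer-perigee v_p = √[μ(2/r₁ − 1/a_t)] = 9807 m/s.
Δv₁ = v_p − v_c1 = 2187 m/s.
= 2.187 km/s.

Δv ≈ 2.19 km/s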